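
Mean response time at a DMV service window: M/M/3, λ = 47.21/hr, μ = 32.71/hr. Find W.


a = 1.4433; ρ = 0.4811; P₀ = 0.224694
Lq = P₀·a^c·ρ/(c!(1−ρ)²) = 0.20117
Wq = Lq/λ = 0.20117/47.21 = 0.004261 hr
W = Wq + 1/μ = 0.004261 + 0.03057 = 0.03483 hr

Final: 0.03483 hr


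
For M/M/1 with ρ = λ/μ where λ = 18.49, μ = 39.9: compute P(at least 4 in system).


ρ = 18.49/39.9 = 0.4634
P(N ≥ n) = ρ^n = 0.4634^4 = 0.046116

Final: 0.046116


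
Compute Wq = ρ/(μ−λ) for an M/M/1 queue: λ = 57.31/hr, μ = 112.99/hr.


ρ = 57.31/112.99 = 0.5072
Wq = ρ/(μ−λ) = 0.5072/(112.99 − 57.31) = 0.5072/55.68 = 0.009109 hr

Final: 0.009109 hr


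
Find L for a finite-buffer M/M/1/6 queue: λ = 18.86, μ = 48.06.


ρ = 18.86/48.06 = 0.3924
L = ρ[1 − (K+1)ρ^K + Kρ^(K+1)] / [(1−ρ)(1−ρ^(K+1))]
Numerator: 0.3924·(1 − 7·0.003652 + 6·0.001433) = 0.385768
Denominator: (0.6076)·(0.998567) = 0.606703
L = 0.385768/0.606703 = 0.6358

Final: 0.6358


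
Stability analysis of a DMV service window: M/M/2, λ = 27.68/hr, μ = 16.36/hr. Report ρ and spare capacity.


Total capacity cμ = 2·16.36 = 32.72/hr
ρ = λ/(cμ) = 27.68/32.72 = 0.8460
Stable ⇔ ρ < 1: YES
Spare capacity = cμ − λ = 32.72 − 27.68 = 5.04/hr

Final: ρ = 0.8460; stable; margin = 5.04/hr


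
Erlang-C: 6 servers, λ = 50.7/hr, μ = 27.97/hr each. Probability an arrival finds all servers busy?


a = λ/μ = 1.8127; ρ = a/6 = 0.3021
P₀ = 0.163088 (from M/M/c formula)
C(c,a) = [a^c/(c!(1−ρ))]·P₀ = [35.47259/(720·0.6979)]·0.163088
= 0.07059·0.163088 = 0.011513

Final: 0.011513


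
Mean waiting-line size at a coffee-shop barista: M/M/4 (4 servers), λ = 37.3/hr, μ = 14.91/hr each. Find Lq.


a = λ/μ = 2.5017; ρ = a/4 = 0.6254
P₀ = 0.073545
Lq = P₀·a^c·ρ / (c!·(1−ρ)²) = 0.073545·39.16740·0.6254/(24·0.14031)
= 0.53499

Final: 0.53499


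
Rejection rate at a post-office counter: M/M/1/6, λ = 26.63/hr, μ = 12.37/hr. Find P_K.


ρ = λ/μ = 26.63/12.37 = 2.1528
P_K = (1−ρ)ρ^K/(1−ρ^(K+1)) = (-1.1528·99.542559)/(1 − 214.294126)
= -114.751568/-213.294126 = 0.537997

Final: 0.537997


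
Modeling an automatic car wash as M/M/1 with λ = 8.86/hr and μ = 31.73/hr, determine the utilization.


ρ = λ/μ = 8.86/31.73 = 0.2792

Final: 0.2792


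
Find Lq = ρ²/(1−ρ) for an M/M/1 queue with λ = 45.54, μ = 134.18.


ρ = 45.54/134.18 = 0.3394
Lq = ρ²/(1−ρ) = 0.1152/0.6606 = 0.1744

Final: 0.1744


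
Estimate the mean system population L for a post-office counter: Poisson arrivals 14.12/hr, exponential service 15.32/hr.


ρ = λ/μ = 14.12/15.32 = 0.9217
L = ρ/(1−ρ) = 0.9217/(1 − 0.9217) = 0.9217/0.07833 = 11.7667

Final: 11.7667


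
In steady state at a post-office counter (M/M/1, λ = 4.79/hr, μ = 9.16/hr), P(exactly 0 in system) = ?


ρ = 4.79/9.16 = 0.5229
P_n = (1−ρ)·ρ^n = (1 − 0.5229)·0.5229^0 = 0.4771·1.000000 = 0.477074

Final: 0.477074


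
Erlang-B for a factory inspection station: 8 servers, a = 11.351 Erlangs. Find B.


B(c,a) = (a^c/c!) / Σ_{k=0}^{c} a^k/k!
a^8/8! = 6835.219505
Σ terms (k=0..8): 1.00000 + 11.35100 + 64.42260 + 243.75365 + 691.71191 + 1570.32438 + 2970.79200 + 4817.35143 + 6835.21950 = 17205.926462
B = 6835.219505/17205.926462 = 0.397260

Final: 0.397260


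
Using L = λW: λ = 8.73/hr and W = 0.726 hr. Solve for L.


L = λW = 8.73·0.726 = 6.3380

Final: 6.3380


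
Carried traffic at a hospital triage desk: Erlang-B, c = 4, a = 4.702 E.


B(4,4.702) = 0.374050 (Erlang-B)
Carried load = a(1 − B) = 4.702·(1 − 0.374050) = 4.702·0.625950 = 2.9432 E

Final: 2.9432 Erlangs


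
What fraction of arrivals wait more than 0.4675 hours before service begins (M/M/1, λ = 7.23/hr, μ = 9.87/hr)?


ρ = 7.23/9.87 = 0.7325
P(Wq > t) = ρ·e^{−(μ−λ)t} = 0.7325·e^{−1.2342}
= 0.7325·0.291068 = 0.213214

Final: 0.213214


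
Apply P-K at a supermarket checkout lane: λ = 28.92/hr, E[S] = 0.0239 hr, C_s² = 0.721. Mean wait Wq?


ρ = λ·E[S] = 28.92·0.0239 = 0.6912
E[S²] = E[S]²(1+C_s²) = 0.0239²·(1+0.721) = 0.0009831
Wq = λ·E[S²]/(2(1−ρ)) = 28.92·0.0009831/(2·0.3088) = 0.04603 hr

Final: 0.04603 hr


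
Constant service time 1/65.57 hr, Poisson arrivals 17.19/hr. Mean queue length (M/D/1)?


ρ = 17.19/65.57 = 0.2622
M/D/1: Lq = ρ²/(2(1−ρ)) = 0.06873/(2·0.7378) = 0.04657

Final: 0.04657


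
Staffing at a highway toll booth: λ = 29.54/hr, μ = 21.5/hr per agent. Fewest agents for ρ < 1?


Stability requires cμ > λ ⇔ c > λ/μ.
λ/μ = 29.54/21.5 = 1.3740
Minimum integer c = ⌊1.3740⌋ + 1 = 2
Check: 2·21.5 = 43.00 > 29.54, while 1·21.5 = 21.50 ≤ 29.54

Final: 2 servers


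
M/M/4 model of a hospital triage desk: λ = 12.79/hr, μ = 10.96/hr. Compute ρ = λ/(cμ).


ρ = λ/(cμ) = 12.79/(4·10.96) = 12.79/43.84 = 0.2917

Final: 0.2917


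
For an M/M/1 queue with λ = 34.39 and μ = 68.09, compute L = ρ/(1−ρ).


ρ = λ/μ = 34.39/68.09 = 0.5051
L = ρ/(1−ρ) = 0.5051/(1 − 0.5051) = 0.5051/0.4949 = 1.0205

Final: 1.0205


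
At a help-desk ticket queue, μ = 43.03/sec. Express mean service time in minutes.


Mean service time = 1/μ = 1/43.03 second = 0.02324 second
In minutes: 0.02324 × 0.0166667 = 0.0003873 min

Final: 0.0003873 min


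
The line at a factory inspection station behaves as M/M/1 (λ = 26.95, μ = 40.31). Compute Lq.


ρ = 26.95/40.31 = 0.6686
Lq = ρ²/(1−ρ) = 0.4470/0.3314 = 1.3486

Final: 1.3486


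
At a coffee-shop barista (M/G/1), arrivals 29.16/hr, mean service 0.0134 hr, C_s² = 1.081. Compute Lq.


ρ = λ·E[S] = 29.16·0.0134 = 0.3907
Lq = ρ²(1+C_s²)/(2(1−ρ)) = 0.1527·(1+1.081)/(2·0.6093)
= 0.1527·2.0810/1.2185 = 0.26075

Final: 0.26075


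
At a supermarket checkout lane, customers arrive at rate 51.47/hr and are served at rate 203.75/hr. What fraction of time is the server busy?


ρ = λ/μ = 51.47/203.75 = 0.2526

Final: 0.2526


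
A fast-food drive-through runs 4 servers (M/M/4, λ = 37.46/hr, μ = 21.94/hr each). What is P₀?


a = λ/μ = 37.46/21.94 = 1.7074; ρ = a/c = 0.4268
Σ_{k=0}^{3} a^k/k! (terms k=0..3) = 1.00000 + 1.70738 + 1.45758 + 0.82955 = 4.99451
Tail: a^4/(4!(1−ρ)) = 8.49815/(24·0.5732) = 0.61779
P₀ = 1/(4.99451 + 0.61779) = 1/5.61230 = 0.178180

Final: 0.178180


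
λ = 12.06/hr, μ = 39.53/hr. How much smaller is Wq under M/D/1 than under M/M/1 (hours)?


ρ = 12.06/39.53 = 0.3051
Wq(M/M/1) = ρ/(μ−λ) = 0.3051/27.47 = 0.01111 hr
Wq(M/D/1) = ρ/(2(μ−λ)) = 0.005553 hr
Savings = 0.01111 − 0.005553 = 0.005553 hr

Final: 0.005553 hr


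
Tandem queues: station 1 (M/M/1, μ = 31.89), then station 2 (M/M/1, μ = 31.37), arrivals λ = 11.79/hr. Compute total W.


Each node sees arrival rate λ = 11.79/hr (tandem ⇒ throughput preserved).
W₁ = 1/(μ₁−λ) = 1/(31.89−11.79) = 0.04975 hr
W₂ = 1/(μ₂−λ) = 1/(31.37−11.79) = 0.05107 hr
W_total = W₁ + W₂ = 0.04975 + 0.05107 = 0.10082 hr

Final: 0.10082 hr


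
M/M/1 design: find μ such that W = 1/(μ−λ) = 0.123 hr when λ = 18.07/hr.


W = 1/(μ−λ) ⇒ μ − λ = 1/W = 1/0.123 = 8.1301
μ = λ + 1/W = 18.07 + 8.1301 = 26.2001 per hr

Final: 26.2001 /hr


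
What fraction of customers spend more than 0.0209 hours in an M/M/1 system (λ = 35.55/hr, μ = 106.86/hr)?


W ~ Exponential(μ−λ) for M/M/1.
μ − λ = 106.86 − 35.55 = 71.3100
P(W > t) = e^{−(μ−λ)t} = e^{−1.4904} = 0.225287

Final: 0.225287


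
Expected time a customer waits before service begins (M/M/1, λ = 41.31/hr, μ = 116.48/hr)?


ρ = 41.31/116.48 = 0.3547
Wq = ρ/(μ−λ) = 0.3547/(116.48 − 41.31) = 0.3547/75.17 = 0.004718 hr

Final: 0.004718 hr


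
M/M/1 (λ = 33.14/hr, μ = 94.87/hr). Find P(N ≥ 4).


ρ = 33.14/94.87 = 0.3493
P(N ≥ n) = ρ^n = 0.3493^4 = 0.014890

Final: 0.014890


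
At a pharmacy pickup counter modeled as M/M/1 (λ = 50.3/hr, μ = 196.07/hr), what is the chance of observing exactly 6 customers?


ρ = 50.3/196.07 = 0.2565
P_n = (1−ρ)·ρ^n = (1 − 0.2565)·0.2565^6 = 0.7435·0.0002851 = 0.0002119

Final: 0.0002119


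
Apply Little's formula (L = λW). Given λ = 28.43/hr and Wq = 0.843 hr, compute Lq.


Lq = λWq = 28.43·0.843 = 23.9665

Final: 23.9665


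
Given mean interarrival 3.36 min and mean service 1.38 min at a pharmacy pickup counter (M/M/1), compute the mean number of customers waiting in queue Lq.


λ = 60/3.36 = 17.8571 /hr
μ = 60/1.38 = 43.4783 /hr
ρ = λ/μ = 17.8571/43.4783 = 0.4107
Lq = ρ²/(1−ρ) = 0.1687/0.5893 = 0.2863

Final: 0.2863


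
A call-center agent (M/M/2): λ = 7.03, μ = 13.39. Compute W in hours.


a = 0.5250; ρ = 0.2625; P₀ = 0.584147
Lq = P₀·a^c·ρ/(c!(1−ρ)²) = 0.03886
Wq = Lq/λ = 0.03886/7.03 = 0.005527 hr
W = Wq + 1/μ = 0.005527 + 0.07468 = 0.08021 hr

Final: 0.08021 hr


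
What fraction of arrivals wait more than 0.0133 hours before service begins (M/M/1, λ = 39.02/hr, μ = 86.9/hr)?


ρ = 39.02/86.9 = 0.4490
P(Wq > t) = ρ·e^{−(μ−λ)t} = 0.4490·e^{−0.6368}
= 0.4490·0.528980 = 0.237524

Final: 0.237524


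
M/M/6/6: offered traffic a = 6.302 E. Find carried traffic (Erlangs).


B(6,6.302) = 0.285790 (Erlang-B)
Carried load = a(1 − B) = 6.302·(1 − 0.285790) = 6.302·0.714210 = 4.5010 E

Final: 4.5010 Erlangs


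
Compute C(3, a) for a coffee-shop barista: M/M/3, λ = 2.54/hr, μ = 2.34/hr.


a = λ/μ = 1.0855; ρ = a/3 = 0.3618
P₀ = 0.332380 (from M/M/c formula)
C(c,a) = [a^c/(c!(1−ρ))]·P₀ = [1.27895/(6·0.6382)]·0.332380
= 0.33401·0.332380 = 0.111019

Final: 0.111019


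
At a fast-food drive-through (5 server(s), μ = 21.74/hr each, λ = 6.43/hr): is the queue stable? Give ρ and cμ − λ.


Total capacity cμ = 5·21.74 = 108.70/hr
ρ = λ/(cμ) = 6.43/108.70 = 0.05915
Stable ⇔ ρ < 1: YES
Spare capacity = cμ − λ = 108.70 − 6.43 = 102.27/hr

Final: ρ = 0.05915; stable; margin = 102.27/hr


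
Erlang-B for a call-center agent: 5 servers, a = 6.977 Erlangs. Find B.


B(c,a) = (a^c/c!) / Σ_{k=0}^{c} a^k/k!
a^5/5! = 137.772446
Σ terms (k=0..5): 1.00000 + 6.97700 + 24.33926 + 56.60502 + 98.73330 + 137.77245 = 325.427026
B = 137.772446/325.427026 = 0.423359

Final: 0.423359


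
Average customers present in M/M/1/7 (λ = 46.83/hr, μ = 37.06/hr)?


ρ = 46.83/37.06 = 1.2636
L = ρ[1 − (K+1)ρ^K + Kρ^(K+1)] / [(1−ρ)(1−ρ^(K+1))]
Numerator: 1.2636·(1 − 8·5.144358 + 7·6.500548) = 6.759098
Denominator: (-0.2636)·(-5.500548) = 1.450090
L = 6.759098/1.450090 = 4.6612

Final: 4.6612


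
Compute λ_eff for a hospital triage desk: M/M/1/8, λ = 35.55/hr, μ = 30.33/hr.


ρ = 1.1721; P_K = (1−ρ)ρ^8/(1−ρ^9) = 0.193076
λ_eff = λ(1 − P_K) = 35.55·(1 − 0.193076) = 35.55·0.806924 = 28.6861 /hr

Final: 28.6861 /hr


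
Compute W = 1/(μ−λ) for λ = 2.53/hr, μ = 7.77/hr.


W = 1/(μ−λ) = 1/(7.77 − 2.53) = 1/5.24 = 0.1908 hr

Final: 0.1908 hr


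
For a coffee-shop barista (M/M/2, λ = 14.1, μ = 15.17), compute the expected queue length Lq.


a = λ/μ = 0.9295; ρ = a/2 = 0.4647
P₀ = 0.365437
Lq = P₀·a^c·ρ / (c!·(1−ρ)²) = 0.365437·0.86391·0.4647/(2·0.28651)
= 0.25604

Final: 0.25604


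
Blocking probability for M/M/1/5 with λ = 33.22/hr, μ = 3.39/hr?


ρ = λ/μ = 33.22/3.39 = 9.7994
P_K = (1−ρ)ρ^K/(1−ρ^(K+1)) = (-8.7994·90364.874455)/(1 − 885522.457053)
= -795157.582598/-885521.457053 = 0.897954

Final: 0.897954


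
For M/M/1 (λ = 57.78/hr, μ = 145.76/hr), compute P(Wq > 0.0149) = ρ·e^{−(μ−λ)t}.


ρ = 57.78/145.76 = 0.3964
P(Wq > t) = ρ·e^{−(μ−λ)t} = 0.3964·e^{−1.3109}
= 0.3964·0.269577 = 0.106862

Final: 0.106862


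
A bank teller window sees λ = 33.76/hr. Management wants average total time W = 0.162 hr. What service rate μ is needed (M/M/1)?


W = 1/(μ−λ) ⇒ μ − λ = 1/W = 1/0.162 = 6.1728
μ = λ + 1/W = 33.76 + 6.1728 = 39.9328 per hr

Final: 39.9328 /hr


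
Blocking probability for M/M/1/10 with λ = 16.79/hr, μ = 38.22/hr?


ρ = λ/μ = 16.79/38.22 = 0.4393
P_K = (1−ρ)ρ^K/(1−ρ^(K+1)) = (0.5607·0.0002677)/(1 − 0.0001176)
= 0.0001501/0.999882 = 0.0001501

Final: 0.0001501


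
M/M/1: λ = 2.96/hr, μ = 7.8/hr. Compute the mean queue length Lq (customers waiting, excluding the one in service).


ρ = 2.96/7.8 = 0.3795
Lq = ρ²/(1−ρ) = 0.1440/0.6205 = 0.2321

Final: 0.2321


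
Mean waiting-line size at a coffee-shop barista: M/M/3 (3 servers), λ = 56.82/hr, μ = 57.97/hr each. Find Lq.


a = λ/μ = 0.9802; ρ = a/3 = 0.3267
P₀ = 0.371247
Lq = P₀·a^c·ρ / (c!·(1−ρ)²) = 0.371247·0.94166·0.3267/(6·0.45330)
= 0.04199

Final: 0.04199


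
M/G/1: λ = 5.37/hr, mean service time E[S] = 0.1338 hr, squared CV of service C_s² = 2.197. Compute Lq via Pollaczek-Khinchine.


ρ = λ·E[S] = 5.37·0.1338 = 0.7185
Lq = ρ²(1+C_s²)/(2(1−ρ)) = 0.5163·(1+2.197)/(2·0.2815)
= 0.5163·3.1970/0.5630 = 2.93160

Final: 2.93160


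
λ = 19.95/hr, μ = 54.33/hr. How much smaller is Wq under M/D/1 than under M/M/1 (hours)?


ρ = 19.95/54.33 = 0.3672
Wq(M/M/1) = ρ/(μ−λ) = 0.3672/34.38 = 0.01068 hr
Wq(M/D/1) = ρ/(2(μ−λ)) = 0.005340 hr
Savings = 0.01068 − 0.005340 = 0.005340 hr

Final: 0.005340 hr


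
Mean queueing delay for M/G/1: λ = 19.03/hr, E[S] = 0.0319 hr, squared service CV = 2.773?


ρ = λ·E[S] = 19.03·0.0319 = 0.6071
E[S²] = E[S]²(1+C_s²) = 0.0319²·(1+2.773) = 0.003839
Wq = λ·E[S²]/(2(1−ρ)) = 19.03·0.003839/(2·0.3929) = 0.09297 hr

Final: 0.09297 hr


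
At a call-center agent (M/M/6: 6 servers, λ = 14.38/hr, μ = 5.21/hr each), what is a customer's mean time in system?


a = 2.7601; ρ = 0.4600; P₀ = 0.062643
Lq = P₀·a^c·ρ/(c!(1−ρ)²) = 0.06068
Wq = Lq/λ = 0.06068/14.38 = 0.004220 hr
W = Wq + 1/μ = 0.004220 + 0.19194 = 0.19616 hr

Final: 0.19616 hr


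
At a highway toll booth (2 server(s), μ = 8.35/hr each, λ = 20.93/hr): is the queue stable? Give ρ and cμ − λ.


Total capacity cμ = 2·8.35 = 16.70/hr
ρ = λ/(cμ) = 20.93/16.70 = 1.2533
Stable ⇔ ρ < 1: NO
Spare capacity = cμ − λ = 16.70 − 20.93 = -4.23/hr

Final: ρ = 1.2533; unstable; margin = -4.23/hr


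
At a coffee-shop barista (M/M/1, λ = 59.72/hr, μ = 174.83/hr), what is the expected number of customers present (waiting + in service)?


ρ = λ/μ = 59.72/174.83 = 0.3416
L = ρ/(1−ρ) = 0.3416/(1 − 0.3416) = 0.3416/0.6584 = 0.5188

Final: 0.5188


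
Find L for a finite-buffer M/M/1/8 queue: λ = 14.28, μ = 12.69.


ρ = 14.28/12.69 = 1.1253
L = ρ[1 − (K+1)ρ^K + Kρ^(K+1)] / [(1−ρ)(1−ρ^(K+1))]
Numerator: 1.1253·(1 − 9·2.571181 + 8·2.893339) = 1.132136
Denominator: (-0.1253)·(-1.893339) = 0.237227
L = 1.132136/0.237227 = 4.7724

Final: 4.7724


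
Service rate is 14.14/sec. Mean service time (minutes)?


Mean service time = 1/μ = 1/14.14 second = 0.07072 second
In minutes: 0.07072 × 0.0166667 = 0.001179 min

Final: 0.001179 min


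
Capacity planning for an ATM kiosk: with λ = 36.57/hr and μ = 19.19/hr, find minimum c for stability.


Stability requires cμ > λ ⇔ c > λ/μ.
λ/μ = 36.57/19.19 = 1.9057
Minimum integer c = ⌊1.9057⌋ + 1 = 2
Check: 2·19.19 = 38.38 > 36.57, while 1·19.19 = 19.19 ≤ 36.57

Final: 2 servers


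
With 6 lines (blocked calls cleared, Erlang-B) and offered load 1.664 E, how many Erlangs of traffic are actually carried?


B(6,1.664) = 0.005593 (Erlang-B)
Carried load = a(1 − B) = 1.664·(1 − 0.005593) = 1.664·0.994407 = 1.6547 E

Final: 1.6547 Erlangs


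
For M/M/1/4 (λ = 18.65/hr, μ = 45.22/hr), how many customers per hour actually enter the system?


ρ = 0.4124; P_K = (1−ρ)ρ^4/(1−ρ^5) = 0.017206
λ_eff = λ(1 − P_K) = 18.65·(1 − 0.017206) = 18.65·0.982794 = 18.3291 /hr

Final: 18.3291 /hr


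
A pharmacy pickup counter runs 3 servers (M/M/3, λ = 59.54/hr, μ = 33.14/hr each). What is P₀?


a = λ/μ = 59.54/33.14 = 1.7966; ρ = a/c = 0.5989
Σ_{k=0}^{2} a^k/k! (terms k=0..2) = 1.00000 + 1.79662 + 1.61392 = 4.41054
Tail: a^3/(3!(1−ρ)) = 5.79921/(6·0.4011) = 2.40955
P₀ = 1/(4.41054 + 2.40955) = 1/6.82010 = 0.146626

Final: 0.146626


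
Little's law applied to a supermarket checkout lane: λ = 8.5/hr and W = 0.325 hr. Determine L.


L = λW = 8.5·0.325 = 2.7625

Final: 2.7625


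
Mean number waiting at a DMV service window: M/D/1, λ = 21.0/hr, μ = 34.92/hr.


ρ = 21.0/34.92 = 0.6014
M/D/1: Lq = ρ²/(2(1−ρ)) = 0.3617/(2·0.3986) = 0.45362

Final: 0.45362


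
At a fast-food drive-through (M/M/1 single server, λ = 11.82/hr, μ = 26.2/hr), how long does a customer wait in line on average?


ρ = 11.82/26.2 = 0.4511
Wq = ρ/(μ−λ) = 0.4511/(26.2 − 11.82) = 0.4511/14.38 = 0.03137 hr

Final: 0.03137 hr


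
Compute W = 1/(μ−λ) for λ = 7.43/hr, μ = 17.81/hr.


W = 1/(μ−λ) = 1/(17.81 − 7.43) = 1/10.38 = 0.09634 hr

Final: 0.09634 hr


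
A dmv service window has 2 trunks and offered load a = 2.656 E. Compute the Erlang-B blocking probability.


B(c,a) = (a^c/c!) / Σ_{k=0}^{c} a^k/k!
a^2/2! = 3.527168
Σ terms (k=0..2): 1.00000 + 2.65600 + 3.52717 = 7.183168
B = 3.527168/7.183168 = 0.491032

Final: 0.491032


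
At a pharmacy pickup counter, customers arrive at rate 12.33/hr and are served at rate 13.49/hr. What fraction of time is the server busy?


ρ = λ/μ = 12.33/13.49 = 0.9140

Final: 0.9140


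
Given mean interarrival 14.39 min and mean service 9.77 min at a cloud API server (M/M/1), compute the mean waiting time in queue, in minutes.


λ = 60/14.39 = 4.1696 /hr
μ = 60/9.77 = 6.1412 /hr
ρ = λ/μ = 4.1696/6.1412 = 0.6789
Wq = ρ/(μ−λ) = 0.6789/(6.1412−4.1696) = 0.34435 hr
In minutes: 0.34435·60 = 20.661 min

Final: 20.661 min


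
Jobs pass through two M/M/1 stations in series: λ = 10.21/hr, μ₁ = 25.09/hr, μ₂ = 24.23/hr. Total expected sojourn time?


Each node sees arrival rate λ = 10.21/hr (tandem ⇒ throughput preserved).
W₁ = 1/(μ₁−λ) = 1/(25.09−10.21) = 0.06720 hr
W₂ = 1/(μ₂−λ) = 1/(24.23−10.21) = 0.07133 hr
W_total = W₁ + W₂ = 0.06720 + 0.07133 = 0.13853 hr

Final: 0.13853 hr


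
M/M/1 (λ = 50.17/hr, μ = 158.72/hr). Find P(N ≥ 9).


ρ = 50.17/158.72 = 0.3161
P(N ≥ n) = ρ^n = 0.3161^9 = 0.00003150

Final: 0.00003150


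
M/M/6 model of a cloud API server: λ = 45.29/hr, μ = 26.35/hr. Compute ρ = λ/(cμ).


ρ = λ/(cμ) = 45.29/(6·26.35) = 45.29/158.10 = 0.2865

Final: 0.2865


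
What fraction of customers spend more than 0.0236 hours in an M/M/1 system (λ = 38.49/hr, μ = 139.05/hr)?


W ~ Exponential(μ−λ) for M/M/1.
μ − λ = 139.05 − 38.49 = 100.5600
P(W > t) = e^{−(μ−λ)t} = e^{−2.3732} = 0.093181

Final: 0.093181


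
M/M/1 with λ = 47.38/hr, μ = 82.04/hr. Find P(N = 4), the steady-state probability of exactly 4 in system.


ρ = 47.38/82.04 = 0.5775
P_n = (1−ρ)·ρ^n = (1 − 0.5775)·0.5775^4 = 0.4225·0.111244 = 0.046998

Final: 0.046998


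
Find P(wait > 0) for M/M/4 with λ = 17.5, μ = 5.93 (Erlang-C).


a = λ/μ = 2.9511; ρ = a/4 = 0.7378
P₀ = 0.040583 (from M/M/c formula)
C(c,a) = [a^c/(c!(1−ρ))]·P₀ = [75.84613/(24·0.2622)]·0.040583
= 12.05165·0.040583 = 0.489095

Final: 0.489095


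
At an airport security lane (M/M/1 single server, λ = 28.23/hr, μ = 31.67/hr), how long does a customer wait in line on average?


ρ = 28.23/31.67 = 0.8914
Wq = ρ/(μ−λ) = 0.8914/(31.67 − 28.23) = 0.8914/3.44 = 0.2591 hr

Final: 0.2591 hr


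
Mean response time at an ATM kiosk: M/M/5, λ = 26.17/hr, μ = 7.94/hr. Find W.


a = 3.2960; ρ = 0.6592; P₀ = 0.033197
Lq = P₀·a^c·ρ/(c!(1−ρ)²) = 0.61070
Wq = Lq/λ = 0.61070/26.17 = 0.02334 hr
W = Wq + 1/μ = 0.02334 + 0.12594 = 0.14928 hr

Final: 0.14928 hr


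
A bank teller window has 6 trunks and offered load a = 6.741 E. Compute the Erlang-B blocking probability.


B(c,a) = (a^c/c!) / Σ_{k=0}^{c} a^k/k!
a^6/6! = 130.320719
Σ terms (k=0..6): 1.00000 + 6.74100 + 22.72054 + 51.05305 + 86.03716 + 115.99530 + 130.32072 = 413.867773
B = 130.320719/413.867773 = 0.314885

Final: 0.314885


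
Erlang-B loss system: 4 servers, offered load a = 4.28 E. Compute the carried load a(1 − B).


B(4,4.28) = 0.337008 (Erlang-B)
Carried load = a(1 − B) = 4.28·(1 − 0.337008) = 4.28·0.662992 = 2.8376 E

Final: 2.8376 Erlangs


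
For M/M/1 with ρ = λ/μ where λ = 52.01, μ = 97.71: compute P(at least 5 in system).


ρ = 52.01/97.71 = 0.5323
P(N ≥ n) = ρ^n = 0.5323^5 = 0.042731

Final: 0.042731


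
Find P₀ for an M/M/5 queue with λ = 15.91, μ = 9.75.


a = λ/μ = 15.91/9.75 = 1.6318; ρ = a/c = 0.3264
Σ_{k=0}^{4} a^k/k! (terms k=0..4) = 1.00000 + 1.63179 + 1.33138 + 0.72418 + 0.29543 = 4.98278
Tail: a^5/(5!(1−ρ)) = 11.56985/(120·0.6736) = 0.14313
P₀ = 1/(4.98278 + 0.14313) = 1/5.12590 = 0.195088

Final: 0.195088


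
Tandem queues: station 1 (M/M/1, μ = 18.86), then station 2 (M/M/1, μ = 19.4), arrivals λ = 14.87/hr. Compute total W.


Each node sees arrival rate λ = 14.87/hr (tandem ⇒ throughput preserved).
W₁ = 1/(μ₁−λ) = 1/(18.86−14.87) = 0.25063 hr
W₂ = 1/(μ₂−λ) = 1/(19.4−14.87) = 0.22075 hr
W_total = W₁ + W₂ = 0.25063 + 0.22075 = 0.47138 hr

Final: 0.47138 hr


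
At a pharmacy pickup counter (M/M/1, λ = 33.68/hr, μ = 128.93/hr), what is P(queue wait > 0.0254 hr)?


ρ = 33.68/128.93 = 0.2612
P(Wq > t) = ρ·e^{−(μ−λ)t} = 0.2612·e^{−2.4194}
= 0.2612·0.088979 = 0.023244

Final: 0.023244


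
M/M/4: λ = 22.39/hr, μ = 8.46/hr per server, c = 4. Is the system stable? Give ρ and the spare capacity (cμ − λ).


Total capacity cμ = 4·8.46 = 33.84/hr
ρ = λ/(cμ) = 22.39/33.84 = 0.6616
Stable ⇔ ρ < 1: YES
Spare capacity = cμ − λ = 33.84 − 22.39 = 11.45/hr

Final: ρ = 0.6616; stable; margin = 11.45/hr


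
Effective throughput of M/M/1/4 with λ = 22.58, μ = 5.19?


ρ = 4.3507; P_K = (1−ρ)ρ^4/(1−ρ^5) = 0.770645
λ_eff = λ(1 − P_K) = 22.58·(1 − 0.770645) = 22.58·0.229355 = 5.1788 /hr

Final: 5.1788 /hr


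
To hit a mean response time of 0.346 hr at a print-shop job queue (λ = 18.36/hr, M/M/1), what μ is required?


W = 1/(μ−λ) ⇒ μ − λ = 1/W = 1/0.346 = 2.8902
μ = λ + 1/W = 18.36 + 2.8902 = 21.2502 per hr

Final: 21.2502 /hr


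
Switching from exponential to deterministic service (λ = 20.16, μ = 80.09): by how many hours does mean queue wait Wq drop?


ρ = 20.16/80.09 = 0.2517
Wq(M/M/1) = ρ/(μ−λ) = 0.2517/59.93 = 0.004200 hr
Wq(M/D/1) = ρ/(2(μ−λ)) = 0.002100 hr
Savings = 0.004200 − 0.002100 = 0.002100 hr

Final: 0.002100 hr


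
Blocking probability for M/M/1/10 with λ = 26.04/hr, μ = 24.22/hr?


ρ = λ/μ = 26.04/24.22 = 1.0751
P_K = (1−ρ)ρ^K/(1−ρ^(K+1)) = (-0.07514·2.063804)/(1 − 2.218887)
= -0.155084/-1.218887 = 0.127234

Final: 0.127234


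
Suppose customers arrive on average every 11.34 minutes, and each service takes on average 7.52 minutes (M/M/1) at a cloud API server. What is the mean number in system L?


λ = 60/11.34 = 5.2910 /hr
μ = 60/7.52 = 7.9787 /hr
ρ = λ/μ = 5.2910/7.9787 = 0.6631
L = ρ/(1−ρ) = 0.6631/0.3369 = 1.9686

Final: 1.9686


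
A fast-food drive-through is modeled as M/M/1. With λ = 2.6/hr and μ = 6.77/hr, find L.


ρ = λ/μ = 2.6/6.77 = 0.3840
L = ρ/(1−ρ) = 0.3840/(1 − 0.3840) = 0.3840/0.6160 = 0.6235

Final: 0.6235


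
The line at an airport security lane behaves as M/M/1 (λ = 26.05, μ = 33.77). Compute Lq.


ρ = 26.05/33.77 = 0.7714
Lq = ρ²/(1−ρ) = 0.5950/0.2286 = 2.6030

Final: 2.6030


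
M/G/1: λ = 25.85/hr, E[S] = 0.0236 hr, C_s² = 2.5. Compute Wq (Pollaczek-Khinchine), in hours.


ρ = λ·E[S] = 25.85·0.0236 = 0.6101
E[S²] = E[S]²(1+C_s²) = 0.0236²·(1+2.5) = 0.001949
Wq = λ·E[S²]/(2(1−ρ)) = 25.85·0.001949/(2·0.3899) = 0.06461 hr

Final: 0.06461 hr


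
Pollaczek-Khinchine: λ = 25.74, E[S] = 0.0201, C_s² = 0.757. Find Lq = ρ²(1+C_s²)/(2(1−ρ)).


ρ = λ·E[S] = 25.74·0.0201 = 0.5174
Lq = ρ²(1+C_s²)/(2(1−ρ)) = 0.2677·(1+0.757)/(2·0.4826)
= 0.2677·1.7570/0.9653 = 0.48724

Final: 0.48724


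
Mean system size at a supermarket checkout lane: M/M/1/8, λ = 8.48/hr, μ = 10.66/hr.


ρ = 8.48/10.66 = 0.7955
L = ρ[1 − (K+1)ρ^K + Kρ^(K+1)] / [(1−ρ)(1−ρ^(K+1))]
Numerator: 0.7955·(1 − 9·0.160365 + 8·0.127570) = 0.459220
Denominator: (0.2045)·(0.872430) = 0.178414
L = 0.459220/0.178414 = 2.5739

Final: 2.5739


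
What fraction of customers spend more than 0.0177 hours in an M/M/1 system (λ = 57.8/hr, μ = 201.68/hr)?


W ~ Exponential(μ−λ) for M/M/1.
μ − λ = 201.68 − 57.8 = 143.8800
P(W > t) = e^{−(μ−λ)t} = e^{−2.5467} = 0.078342

Final: 0.078342


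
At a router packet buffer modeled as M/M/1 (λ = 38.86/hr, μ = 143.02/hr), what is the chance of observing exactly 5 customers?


ρ = 38.86/143.02 = 0.2717
P_n = (1−ρ)·ρ^n = (1 − 0.2717)·0.2717^5 = 0.7283·0.001481 = 0.001079

Final: 0.001079


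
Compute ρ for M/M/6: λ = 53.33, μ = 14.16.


ρ = λ/(cμ) = 53.33/(6·14.16) = 53.33/84.96 = 0.6277

Final: 0.6277


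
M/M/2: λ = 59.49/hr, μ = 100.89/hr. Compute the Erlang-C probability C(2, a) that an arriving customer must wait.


a = λ/μ = 0.5897; ρ = a/2 = 0.2948
P₀ = 0.544609 (from M/M/c formula)
C(c,a) = [a^c/(c!(1−ρ))]·P₀ = [0.34769/(2·0.7052)]·0.544609
= 0.24653·0.544609 = 0.134261

Final: 0.134261


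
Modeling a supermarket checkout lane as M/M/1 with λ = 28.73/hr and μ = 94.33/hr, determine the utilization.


ρ = λ/μ = 28.73/94.33 = 0.3046

Final: 0.3046


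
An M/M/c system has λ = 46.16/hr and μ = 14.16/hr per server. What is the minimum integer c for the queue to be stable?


Stability requires cμ > λ ⇔ c > λ/μ.
λ/μ = 46.16/14.16 = 3.2599
Minimum integer c = ⌊3.2599⌋ + 1 = 4
Check: 4·14.16 = 56.64 > 46.16, while 3·14.16 = 42.48 ≤ 46.16

Final: 4 servers


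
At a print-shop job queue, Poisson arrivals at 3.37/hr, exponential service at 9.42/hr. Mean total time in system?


W = 1/(μ−λ) = 1/(9.42 − 3.37) = 1/6.05 = 0.1653 hr

Final: 0.1653 hr


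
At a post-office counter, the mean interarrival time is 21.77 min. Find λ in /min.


λ = 1/(interarrival time) in consistent units.
1 minute = 1 min, so λ = 1/21.77 = 0.04593 per minute

Final: 0.04593 /min


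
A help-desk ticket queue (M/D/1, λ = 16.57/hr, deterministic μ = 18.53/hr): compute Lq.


ρ = 16.57/18.53 = 0.8942
M/D/1: Lq = ρ²/(2(1−ρ)) = 0.7996/(2·0.1058) = 3.77993

Final: 3.77993


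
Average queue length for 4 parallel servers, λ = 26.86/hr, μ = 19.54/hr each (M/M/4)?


a = λ/μ = 1.3746; ρ = a/4 = 0.3437
P₀ = 0.251321
Lq = P₀·a^c·ρ / (c!·(1−ρ)²) = 0.251321·3.57047·0.3437/(24·0.43079)
= 0.02983

Final: 0.02983


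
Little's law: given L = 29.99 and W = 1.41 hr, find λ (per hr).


λ = L/W = 29.99/1.41 = 21.2695 /hr

Final: 21.2695 /hr


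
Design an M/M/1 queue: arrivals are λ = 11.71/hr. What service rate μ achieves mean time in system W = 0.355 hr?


W = 1/(μ−λ) ⇒ μ − λ = 1/W = 1/0.355 = 2.8169
μ = λ + 1/W = 11.71 + 2.8169 = 14.5269 per hr

Final: 14.5269 /hr


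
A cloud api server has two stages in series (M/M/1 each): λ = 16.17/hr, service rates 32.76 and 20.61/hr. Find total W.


Each node sees arrival rate λ = 16.17/hr (tandem ⇒ throughput preserved).
W₁ = 1/(μ₁−λ) = 1/(32.76−16.17) = 0.06028 hr
W₂ = 1/(μ₂−λ) = 1/(20.61−16.17) = 0.22523 hr
W_total = W₁ + W₂ = 0.06028 + 0.22523 = 0.28550 hr

Final: 0.28550 hr


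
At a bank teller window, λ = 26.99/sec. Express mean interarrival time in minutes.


Mean interarrival time = 1/λ = 1/26.99 second = 0.03705 second
In minutes: 0.03705 × 0.0166667 = 0.0006175 min

Final: 0.0006175 min


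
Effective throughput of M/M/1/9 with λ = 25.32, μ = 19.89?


ρ = 1.2730; P_K = (1−ρ)ρ^9/(1−ρ^10) = 0.235529
λ_eff = λ(1 − P_K) = 25.32·(1 − 0.235529) = 25.32·0.764471 = 19.3564 /hr

Final: 19.3564 /hr


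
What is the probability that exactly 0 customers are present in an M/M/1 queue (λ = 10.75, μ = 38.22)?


ρ = 10.75/38.22 = 0.2813
P_n = (1−ρ)·ρ^n = (1 − 0.2813)·0.2813^0 = 0.7187·1.000000 = 0.718734

Final: 0.718734


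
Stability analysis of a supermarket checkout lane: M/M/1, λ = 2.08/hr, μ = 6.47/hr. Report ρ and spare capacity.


Total capacity cμ = 1·6.47 = 6.47/hr
ρ = λ/(cμ) = 2.08/6.47 = 0.3215
Stable ⇔ ρ < 1: YES
Spare capacity = cμ − λ = 6.47 − 2.08 = 4.39/hr

Final: ρ = 0.3215; stable; margin = 4.39/hr


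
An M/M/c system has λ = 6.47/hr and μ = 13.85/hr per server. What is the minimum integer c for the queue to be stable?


Stability requires cμ > λ ⇔ c > λ/μ.
λ/μ = 6.47/13.85 = 0.4671
Minimum integer c = ⌊0.4671⌋ + 1 = 1
Check: 1·13.85 = 13.85 > 6.47, while 0·13.85 = 0.00 ≤ 6.47

Final: 1 servers


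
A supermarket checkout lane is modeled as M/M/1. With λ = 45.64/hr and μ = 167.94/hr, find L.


ρ = λ/μ = 45.64/167.94 = 0.2718
L = ρ/(1−ρ) = 0.2718/(1 − 0.2718) = 0.2718/0.7282 = 0.3732

Final: 0.3732


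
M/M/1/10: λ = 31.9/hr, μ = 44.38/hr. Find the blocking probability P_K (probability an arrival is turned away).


ρ = λ/μ = 31.9/44.38 = 0.7188
P_K = (1−ρ)ρ^K/(1−ρ^(K+1)) = (0.2812·0.036816)/(1 − 0.026463)
= 0.010353/0.973537 = 0.010634

Final: 0.010634


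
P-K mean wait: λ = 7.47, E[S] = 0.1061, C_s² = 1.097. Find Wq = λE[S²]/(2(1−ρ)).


ρ = λ·E[S] = 7.47·0.1061 = 0.7926
E[S²] = E[S]²(1+C_s²) = 0.1061²·(1+1.097) = 0.023606
Wq = λ·E[S²]/(2(1−ρ)) = 7.47·0.023606/(2·0.2074) = 0.42505 hr

Final: 0.42505 hr


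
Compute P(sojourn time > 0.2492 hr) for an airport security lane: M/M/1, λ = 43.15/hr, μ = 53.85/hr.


W ~ Exponential(μ−λ) for M/M/1.
μ − λ = 53.85 − 43.15 = 10.7000
P(W > t) = e^{−(μ−λ)t} = e^{−2.6664} = 0.069499

Final: 0.069499


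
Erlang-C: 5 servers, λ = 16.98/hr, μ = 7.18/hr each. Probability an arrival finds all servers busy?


a = λ/μ = 2.3649; ρ = a/5 = 0.4730
P₀ = 0.092263 (from M/M/c formula)
C(c,a) = [a^c/(c!(1−ρ))]·P₀ = [73.97180/(120·0.5270)]·0.092263
= 1.16966·0.092263 = 0.107916

Final: 0.107916


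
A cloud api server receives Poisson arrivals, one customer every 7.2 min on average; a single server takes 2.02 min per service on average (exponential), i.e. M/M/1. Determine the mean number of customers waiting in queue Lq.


λ = 60/7.2 = 8.3333 /hr
μ = 60/2.02 = 29.7030 /hr
ρ = λ/μ = 8.3333/29.7030 = 0.2806
Lq = ρ²/(1−ρ) = 0.07871/0.7194 = 0.1094

Final: 0.1094


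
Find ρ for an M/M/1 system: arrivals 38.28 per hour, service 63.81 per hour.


ρ = λ/μ = 38.28/63.81 = 0.5999

Final: 0.5999


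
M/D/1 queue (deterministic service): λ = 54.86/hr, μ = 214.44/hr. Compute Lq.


ρ = 54.86/214.44 = 0.2558
M/D/1: Lq = ρ²/(2(1−ρ)) = 0.06545/(2·0.7442) = 0.04397

Final: 0.04397


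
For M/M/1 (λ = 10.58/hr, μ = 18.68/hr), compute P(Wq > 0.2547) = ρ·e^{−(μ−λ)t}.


ρ = 10.58/18.68 = 0.5664
P(Wq > t) = ρ·e^{−(μ−λ)t} = 0.5664·e^{−2.0631}
= 0.5664·0.127063 = 0.071966

Final: 0.071966


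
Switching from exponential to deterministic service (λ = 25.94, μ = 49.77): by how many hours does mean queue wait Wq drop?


ρ = 25.94/49.77 = 0.5212
Wq(M/M/1) = ρ/(μ−λ) = 0.5212/23.83 = 0.02187 hr
Wq(M/D/1) = ρ/(2(μ−λ)) = 0.01094 hr
Savings = 0.02187 − 0.01094 = 0.01094 hr

Final: 0.01094 hr


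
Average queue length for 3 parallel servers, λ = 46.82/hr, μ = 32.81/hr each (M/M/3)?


a = λ/μ = 1.4270; ρ = a/3 = 0.4757
P₀ = 0.228893
Lq = P₀·a^c·ρ / (c!·(1−ρ)²) = 0.228893·2.90587·0.4757/(6·0.27492)
= 0.19180

Final: 0.19180


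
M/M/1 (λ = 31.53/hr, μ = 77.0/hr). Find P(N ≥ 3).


ρ = 31.53/77.0 = 0.4095
P(N ≥ n) = ρ^n = 0.4095^3 = 0.068659

Final: 0.068659


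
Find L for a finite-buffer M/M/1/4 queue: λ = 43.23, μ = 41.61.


ρ = 43.23/41.61 = 1.0389
L = ρ[1 − (K+1)ρ^K + Kρ^(K+1)] / [(1−ρ)(1−ρ^(K+1))]
Numerator: 1.0389·(1 − 5·1.165065 + 4·1.210424) = 0.017010
Denominator: (-0.03893)·(-0.210424) = 0.008192
L = 0.017010/0.008192 = 2.0763

Final: 2.0763


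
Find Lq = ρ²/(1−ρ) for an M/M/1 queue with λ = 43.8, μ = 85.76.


ρ = 43.8/85.76 = 0.5107
Lq = ρ²/(1−ρ) = 0.2608/0.4893 = 0.5331

Final: 0.5331


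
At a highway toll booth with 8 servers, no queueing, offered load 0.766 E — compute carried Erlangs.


B(8,0.766) = 0.000001367 (Erlang-B)
Carried load = a(1 − B) = 0.766·(1 − 0.000001367) = 0.766·0.999999 = 0.7660 E

Final: 0.7660 Erlangs


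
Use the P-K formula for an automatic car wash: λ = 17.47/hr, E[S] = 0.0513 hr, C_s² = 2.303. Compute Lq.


ρ = λ·E[S] = 17.47·0.0513 = 0.8962
Lq = ρ²(1+C_s²)/(2(1−ρ)) = 0.8032·(1+2.303)/(2·0.1038)
= 0.8032·3.3030/0.2076 = 12.78050

Final: 12.78050


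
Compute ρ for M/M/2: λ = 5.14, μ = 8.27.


ρ = λ/(cμ) = 5.14/(2·8.27) = 5.14/16.54 = 0.3108

Final: 0.3108


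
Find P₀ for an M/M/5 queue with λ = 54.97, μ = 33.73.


a = λ/μ = 54.97/33.73 = 1.6297; ρ = a/c = 0.3259
Σ_{k=0}^{4} a^k/k! (terms k=0..4) = 1.00000 + 1.62971 + 1.32797 + 0.72140 + 0.29392 = 4.97300
Tail: a^5/(5!(1−ρ)) = 11.49601/(120·0.6741) = 0.14212
P₀ = 1/(4.97300 + 0.14212) = 1/5.11512 = 0.195499

Final: 0.195499


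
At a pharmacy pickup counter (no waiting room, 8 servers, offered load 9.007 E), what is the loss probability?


B(c,a) = (a^c/c!) / Σ_{k=0}^{c} a^k/k!
a^8/8! = 1074.288133
Σ terms (k=0..8): 1.00000 + 9.00700 + 40.56302 + 121.78372 + 274.22649 + 493.99160 + 741.56373 + 954.18064 + 1074.28813 = 3710.604350
B = 1074.288133/3710.604350 = 0.289518

Final: 0.289518


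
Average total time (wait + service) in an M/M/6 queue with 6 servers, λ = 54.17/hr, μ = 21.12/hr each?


a = 2.5649; ρ = 0.4275; P₀ = 0.076422
Lq = P₀·a^c·ρ/(c!(1−ρ)²) = 0.03941
Wq = Lq/λ = 0.03941/54.17 = 0.0007275 hr
W = Wq + 1/μ = 0.0007275 + 0.04735 = 0.04808 hr

Final: 0.04808 hr


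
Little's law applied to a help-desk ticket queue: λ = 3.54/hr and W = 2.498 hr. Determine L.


L = λW = 3.54·2.498 = 8.8429

Final: 8.8429


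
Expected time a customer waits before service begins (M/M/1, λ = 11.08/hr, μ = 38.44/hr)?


ρ = 11.08/38.44 = 0.2882
Wq = ρ/(μ−λ) = 0.2882/(38.44 − 11.08) = 0.2882/27.36 = 0.01054 hr

Final: 0.01054 hr


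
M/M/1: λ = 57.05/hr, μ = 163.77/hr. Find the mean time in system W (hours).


W = 1/(μ−λ) = 1/(163.77 − 57.05) = 1/106.72 = 0.009370 hr

Final: 0.009370 hr


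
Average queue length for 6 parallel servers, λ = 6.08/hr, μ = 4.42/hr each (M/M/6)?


a = λ/μ = 1.3756; ρ = a/6 = 0.2293
P₀ = 0.252660
Lq = P₀·a^c·ρ / (c!·(1−ρ)²) = 0.252660·6.77467·0.2293/(720·0.59404)
= 0.0009175

Final: 0.0009175


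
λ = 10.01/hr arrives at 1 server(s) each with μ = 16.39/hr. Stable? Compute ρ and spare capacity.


Total capacity cμ = 1·16.39 = 16.39/hr
ρ = λ/(cμ) = 10.01/16.39 = 0.6107
Stable ⇔ ρ < 1: YES
Spare capacity = cμ − λ = 16.39 − 10.01 = 6.38/hr

Final: ρ = 0.6107; stable; margin = 6.38/hr


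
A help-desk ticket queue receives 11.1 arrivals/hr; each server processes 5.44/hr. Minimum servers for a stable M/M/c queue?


Stability requires cμ > λ ⇔ c > λ/μ.
λ/μ = 11.1/5.44 = 2.0404
Minimum integer c = ⌊2.0404⌋ + 1 = 3
Check: 3·5.44 = 16.32 > 11.1, while 2·5.44 = 10.88 ≤ 11.1

Final: 3 servers


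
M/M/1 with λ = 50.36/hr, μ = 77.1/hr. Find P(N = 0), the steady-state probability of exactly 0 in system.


ρ = 50.36/77.1 = 0.6532
P_n = (1−ρ)·ρ^n = (1 − 0.6532)·0.6532^0 = 0.3468·1.000000 = 0.346822

Final: 0.346822


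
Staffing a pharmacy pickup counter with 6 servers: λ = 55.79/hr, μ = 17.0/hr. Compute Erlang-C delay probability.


a = λ/μ = 3.2818; ρ = a/6 = 0.5470
P₀ = 0.036506 (from M/M/c formula)
C(c,a) = [a^c/(c!(1−ρ))]·P₀ = [1249.23643/(720·0.4530)]·0.036506
= 3.82980·0.036506 = 0.139812

Final: 0.139812


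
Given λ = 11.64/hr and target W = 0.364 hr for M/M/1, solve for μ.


W = 1/(μ−λ) ⇒ μ − λ = 1/W = 1/0.364 = 2.7473
μ = λ + 1/W = 11.64 + 2.7473 = 14.3873 per hr

Final: 14.3873 /hr


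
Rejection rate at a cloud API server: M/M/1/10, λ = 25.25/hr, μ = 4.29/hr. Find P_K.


ρ = λ/μ = 25.25/4.29 = 5.8858
P_K = (1−ρ)ρ^K/(1−ρ^(K+1)) = (-4.8858·49893147.558469)/(1 − 293660134.231080)
= -243766986.672611/-293660133.231080 = 0.830099

Final: 0.830099


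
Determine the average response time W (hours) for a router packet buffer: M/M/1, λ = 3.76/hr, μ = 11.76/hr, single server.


W = 1/(μ−λ) = 1/(11.76 − 3.76) = 1/8.00 = 0.1250 hr

Final: 0.1250 hr


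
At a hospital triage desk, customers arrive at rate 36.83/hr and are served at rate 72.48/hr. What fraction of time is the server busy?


ρ = λ/μ = 36.83/72.48 = 0.5081

Final: 0.5081


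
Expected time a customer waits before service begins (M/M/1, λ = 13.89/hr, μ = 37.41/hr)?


ρ = 13.89/37.41 = 0.3713
Wq = ρ/(μ−λ) = 0.3713/(37.41 − 13.89) = 0.3713/23.52 = 0.01579 hr

Final: 0.01579 hr


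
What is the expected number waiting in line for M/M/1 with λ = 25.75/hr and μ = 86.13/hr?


ρ = 25.75/86.13 = 0.2990
Lq = ρ²/(1−ρ) = 0.08938/0.7010 = 0.1275

Final: 0.1275


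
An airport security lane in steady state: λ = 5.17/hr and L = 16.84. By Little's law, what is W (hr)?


W = L/λ = 16.84/5.17 = 3.2573 hr

Final: 3.2573 hr


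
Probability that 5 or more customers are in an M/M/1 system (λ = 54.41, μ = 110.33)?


ρ = 54.41/110.33 = 0.4932
P(N ≥ n) = ρ^n = 0.4932^5 = 0.029169

Final: 0.029169


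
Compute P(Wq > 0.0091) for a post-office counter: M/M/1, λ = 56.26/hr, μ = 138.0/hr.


ρ = 56.26/138.0 = 0.4077
P(Wq > t) = ρ·e^{−(μ−λ)t} = 0.4077·e^{−0.7438}
= 0.4077·0.475288 = 0.193766

Final: 0.193766


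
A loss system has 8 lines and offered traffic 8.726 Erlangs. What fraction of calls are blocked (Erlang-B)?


B(c,a) = (a^c/c!) / Σ_{k=0}^{c} a^k/k!
a^8/8! = 833.683384
Σ terms (k=0..8): 1.00000 + 8.72600 + 38.07154 + 110.73741 + 241.57367 + 421.59436 + 613.13874 + 764.32123 + 833.68338 = 3032.846338
B = 833.683384/3032.846338 = 0.274885

Final: 0.274885


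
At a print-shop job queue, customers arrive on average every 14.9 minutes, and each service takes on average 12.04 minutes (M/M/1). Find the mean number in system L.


λ = 60/14.9 = 4.0268 /hr
μ = 60/12.04 = 4.9834 /hr
ρ = λ/μ = 4.0268/4.9834 = 0.8081
L = ρ/(1−ρ) = 0.8081/0.1919 = 4.2098

Final: 4.2098


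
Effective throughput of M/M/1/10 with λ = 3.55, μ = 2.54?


ρ = 1.3976; P_K = (1−ρ)ρ^10/(1−ρ^11) = 0.291849
λ_eff = λ(1 − P_K) = 3.55·(1 − 0.291849) = 3.55·0.708151 = 2.5139 /hr

Final: 2.5139 /hr


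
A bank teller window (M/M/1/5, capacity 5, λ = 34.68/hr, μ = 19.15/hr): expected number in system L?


ρ = 34.68/19.15 = 1.8110
L = ρ[1 − (K+1)ρ^K + Kρ^(K+1)] / [(1−ρ)(1−ρ^(K+1))]
Numerator: 1.8110·(1 − 6·19.478323 + 5·35.274581) = 109.568824
Denominator: (-0.8110)·(-34.274581) = 27.795522
L = 109.568824/27.795522 = 3.9420

Final: 3.9420


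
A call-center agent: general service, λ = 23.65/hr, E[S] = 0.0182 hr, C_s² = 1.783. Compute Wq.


ρ = λ·E[S] = 23.65·0.0182 = 0.4304
E[S²] = E[S]²(1+C_s²) = 0.0182²·(1+1.783) = 0.0009218
Wq = λ·E[S²]/(2(1−ρ)) = 23.65·0.0009218/(2·0.5696) = 0.01914 hr

Final: 0.01914 hr
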